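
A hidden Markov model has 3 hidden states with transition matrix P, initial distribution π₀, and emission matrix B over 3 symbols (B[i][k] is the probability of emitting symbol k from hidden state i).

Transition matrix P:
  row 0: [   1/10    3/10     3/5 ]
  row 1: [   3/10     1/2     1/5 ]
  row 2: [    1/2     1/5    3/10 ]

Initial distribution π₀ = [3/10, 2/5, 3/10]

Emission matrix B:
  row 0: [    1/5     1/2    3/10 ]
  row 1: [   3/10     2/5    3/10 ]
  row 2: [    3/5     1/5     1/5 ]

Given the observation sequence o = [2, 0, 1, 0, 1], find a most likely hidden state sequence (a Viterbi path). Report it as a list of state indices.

t=0: δ = [9.000e-02, 1.200e-01, 6.000e-02]  (obs o_0=2)
t=1: δ = [7.200e-03, 1.800e-02, 3.240e-02]  ψ = [1, 1, 0]  (obs o_1=0)
t=2: δ = [8.100e-03, 3.600e-03, 1.944e-03]  ψ = [2, 1, 2]  (obs o_2=1)
t=3: δ = [2.160e-04, 7.290e-04, 2.916e-03]  ψ = [1, 0, 0]  (obs o_3=0)
t=4: δ = [7.290e-04, 2.333e-04, 1.750e-04]  ψ = [2, 2, 2]  (obs o_4=1)
backtrack: best end state = 0; path = [0, 2, 0, 2, 0]

path = [0, 2, 0, 2, 0]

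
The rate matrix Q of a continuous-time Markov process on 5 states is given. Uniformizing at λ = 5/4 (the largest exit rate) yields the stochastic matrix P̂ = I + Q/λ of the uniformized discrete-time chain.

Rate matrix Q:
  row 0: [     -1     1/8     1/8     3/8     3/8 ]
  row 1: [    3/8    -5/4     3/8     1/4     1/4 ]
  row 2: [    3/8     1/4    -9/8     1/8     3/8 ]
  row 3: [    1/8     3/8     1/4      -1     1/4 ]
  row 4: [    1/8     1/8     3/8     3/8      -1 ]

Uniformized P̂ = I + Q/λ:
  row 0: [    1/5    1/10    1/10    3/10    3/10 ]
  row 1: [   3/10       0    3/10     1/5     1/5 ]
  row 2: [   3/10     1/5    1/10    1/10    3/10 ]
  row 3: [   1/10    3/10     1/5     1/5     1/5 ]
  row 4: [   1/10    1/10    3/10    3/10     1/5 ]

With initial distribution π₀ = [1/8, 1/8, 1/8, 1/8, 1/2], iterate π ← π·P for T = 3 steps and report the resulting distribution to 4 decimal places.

t=0: π = [0.1250, 0.1250, 0.1250, 0.1250, 0.5000]
t=1: π = [0.1625, 0.1250, 0.2375, 0.2500, 0.2250]
t=2: π = [0.1888, 0.1613, 0.1950, 0.2150, 0.2400]
t=3: π = [0.1901, 0.1464, 0.2018, 0.2234, 0.2384]

π = [0.1901, 0.1464, 0.2018, 0.2234, 0.2384]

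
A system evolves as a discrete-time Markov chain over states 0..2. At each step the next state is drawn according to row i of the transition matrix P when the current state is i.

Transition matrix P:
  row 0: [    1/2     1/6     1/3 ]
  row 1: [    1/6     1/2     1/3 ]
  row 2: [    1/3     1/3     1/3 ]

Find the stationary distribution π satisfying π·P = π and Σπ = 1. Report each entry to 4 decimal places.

π = [0.3333, 0.3333, 0.3333]

Balance equations π_j = Σ_i π_i·P[i][j]:
  π_0 = 1/2·π_0 + 1/6·π_1 + 1/3·π_2
  π_1 = 1/6·π_0 + 1/2·π_1 + 1/3·π_2
  normalize: π_0 + π_1 + π_2 = 1
Solving the linear system gives exactly π = [1/3, 1/3, 1/3].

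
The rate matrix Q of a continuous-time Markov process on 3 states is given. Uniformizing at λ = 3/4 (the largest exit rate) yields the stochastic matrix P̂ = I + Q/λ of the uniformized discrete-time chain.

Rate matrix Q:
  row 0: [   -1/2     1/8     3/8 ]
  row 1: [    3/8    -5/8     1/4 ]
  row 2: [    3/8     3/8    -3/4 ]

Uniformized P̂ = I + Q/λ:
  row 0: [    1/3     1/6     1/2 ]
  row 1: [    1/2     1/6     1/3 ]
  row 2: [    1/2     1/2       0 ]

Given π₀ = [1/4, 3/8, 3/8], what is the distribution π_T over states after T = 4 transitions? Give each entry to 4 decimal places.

t=0: π = [0.2500, 0.3750, 0.3750]
t=1: π = [0.4583, 0.2917, 0.2500]
t=2: π = [0.4236, 0.2500, 0.3264]
t=3: π = [0.4294, 0.2755, 0.2951]
t=4: π = [0.4284, 0.2650, 0.3065]

π = [0.4284, 0.2650, 0.3065]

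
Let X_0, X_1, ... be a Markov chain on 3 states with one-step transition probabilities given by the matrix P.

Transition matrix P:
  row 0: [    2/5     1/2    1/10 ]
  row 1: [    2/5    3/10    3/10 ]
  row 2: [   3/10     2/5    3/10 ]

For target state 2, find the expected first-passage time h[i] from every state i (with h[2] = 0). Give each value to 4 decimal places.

First-step conditioning: h[2] = 0; for i ≠ 2, h[i] = 1 + Σ_k P[i][k]·h[k].
  h[0] = 1 + 2/5·h[0] + 1/2·h[1]
  h[1] = 1 + 2/5·h[0] + 3/10·h[1]
Solving the 2×2 linear system over states ≠ 2 gives exactly h = [60/11, 50/11, 0] (h[2] = 0 is the target).

h = [5.4545, 4.5455, 0.0000]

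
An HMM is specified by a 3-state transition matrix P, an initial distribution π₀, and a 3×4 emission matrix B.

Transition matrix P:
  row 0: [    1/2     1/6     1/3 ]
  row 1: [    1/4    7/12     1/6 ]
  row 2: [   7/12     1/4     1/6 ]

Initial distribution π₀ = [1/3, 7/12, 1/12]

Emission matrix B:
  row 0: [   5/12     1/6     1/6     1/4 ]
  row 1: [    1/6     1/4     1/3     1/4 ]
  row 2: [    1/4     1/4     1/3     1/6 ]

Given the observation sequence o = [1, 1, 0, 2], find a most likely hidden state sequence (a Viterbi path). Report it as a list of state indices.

path = [1, 1, 1, 1]

t=0: δ = [5.556e-02, 1.458e-01, 2.083e-02]  (obs o_0=1)
t=1: δ = [6.076e-03, 2.127e-02, 6.076e-03]  ψ = [1, 1, 1]  (obs o_1=1)
t=2: δ = [2.215e-03, 2.068e-03, 8.861e-04]  ψ = [1, 1, 1]  (obs o_2=0)
t=3: δ = [1.846e-04, 4.020e-04, 2.462e-04]  ψ = [0, 1, 0]  (obs o_3=2)
backtrack: best end state = 1; path = [1, 1, 1, 1]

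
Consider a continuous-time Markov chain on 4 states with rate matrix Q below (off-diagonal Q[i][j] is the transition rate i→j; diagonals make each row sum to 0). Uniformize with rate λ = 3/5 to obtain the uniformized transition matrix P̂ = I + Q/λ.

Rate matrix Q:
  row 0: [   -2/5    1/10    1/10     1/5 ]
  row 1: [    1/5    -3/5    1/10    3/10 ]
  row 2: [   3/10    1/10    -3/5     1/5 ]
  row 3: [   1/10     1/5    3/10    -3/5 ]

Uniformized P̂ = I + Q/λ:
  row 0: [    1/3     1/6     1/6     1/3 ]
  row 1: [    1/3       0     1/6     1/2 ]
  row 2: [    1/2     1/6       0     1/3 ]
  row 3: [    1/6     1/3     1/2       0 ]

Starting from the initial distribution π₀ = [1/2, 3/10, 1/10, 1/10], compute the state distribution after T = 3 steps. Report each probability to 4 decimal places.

t=0: π = [0.5000, 0.3000, 0.1000, 0.1000]
t=1: π = [0.3333, 0.1333, 0.1833, 0.3500]
t=2: π = [0.3056, 0.2028, 0.2528, 0.2389]
t=3: π = [0.3356, 0.1727, 0.2042, 0.2875]

π = [0.3356, 0.1727, 0.2042, 0.2875]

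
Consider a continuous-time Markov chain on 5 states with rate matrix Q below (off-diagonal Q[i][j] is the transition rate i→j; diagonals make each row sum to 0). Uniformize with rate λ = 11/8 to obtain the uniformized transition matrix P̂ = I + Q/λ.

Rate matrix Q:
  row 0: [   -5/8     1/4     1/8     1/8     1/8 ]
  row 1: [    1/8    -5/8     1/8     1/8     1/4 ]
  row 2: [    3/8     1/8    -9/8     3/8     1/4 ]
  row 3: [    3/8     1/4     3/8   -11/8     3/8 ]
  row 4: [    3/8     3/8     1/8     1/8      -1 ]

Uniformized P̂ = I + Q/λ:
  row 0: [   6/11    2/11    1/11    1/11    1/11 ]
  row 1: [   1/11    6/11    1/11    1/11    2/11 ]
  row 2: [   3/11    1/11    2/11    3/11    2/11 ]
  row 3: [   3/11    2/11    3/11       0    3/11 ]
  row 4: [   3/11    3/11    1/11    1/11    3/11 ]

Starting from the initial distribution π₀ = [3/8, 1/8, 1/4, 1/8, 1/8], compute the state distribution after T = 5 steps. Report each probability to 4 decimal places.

t=0: π = [0.3750, 0.1250, 0.2500, 0.1250, 0.1250]
t=1: π = [0.3523, 0.2159, 0.1364, 0.1250, 0.1705]
t=2: π = [0.3295, 0.2634, 0.1260, 0.1043, 0.1767]
t=3: π = [0.3147, 0.2822, 0.1213, 0.1043, 0.1774]
t=4: π = [0.3072, 0.2895, 0.1209, 0.1035, 0.1788]
t=5: π = [0.3039, 0.2924, 0.1207, 0.1035, 0.1796]

π = [0.3039, 0.2924, 0.1207, 0.1035, 0.1796]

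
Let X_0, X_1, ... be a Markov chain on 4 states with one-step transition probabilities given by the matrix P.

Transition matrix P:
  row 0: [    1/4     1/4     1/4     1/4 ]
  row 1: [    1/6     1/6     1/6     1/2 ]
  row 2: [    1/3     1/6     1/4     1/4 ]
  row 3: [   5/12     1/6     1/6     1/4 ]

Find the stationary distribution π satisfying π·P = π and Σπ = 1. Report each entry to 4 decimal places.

π = [0.3011, 0.1918, 0.2092, 0.2979]

Balance equations π_j = Σ_i π_i·P[i][j]:
  π_0 = 1/4·π_0 + 1/6·π_1 + 1/3·π_2 + 5/12·π_3
  π_1 = 1/4·π_0 + 1/6·π_1 + 1/6·π_2 + 1/6·π_3
  π_2 = 1/4·π_0 + 1/6·π_1 + 1/4·π_2 + 1/6·π_3
  normalize: π_0 + π_1 + π_2 + π_3 = 1
Solving the linear system gives exactly π = [190/631, 121/631, 132/631, 188/631].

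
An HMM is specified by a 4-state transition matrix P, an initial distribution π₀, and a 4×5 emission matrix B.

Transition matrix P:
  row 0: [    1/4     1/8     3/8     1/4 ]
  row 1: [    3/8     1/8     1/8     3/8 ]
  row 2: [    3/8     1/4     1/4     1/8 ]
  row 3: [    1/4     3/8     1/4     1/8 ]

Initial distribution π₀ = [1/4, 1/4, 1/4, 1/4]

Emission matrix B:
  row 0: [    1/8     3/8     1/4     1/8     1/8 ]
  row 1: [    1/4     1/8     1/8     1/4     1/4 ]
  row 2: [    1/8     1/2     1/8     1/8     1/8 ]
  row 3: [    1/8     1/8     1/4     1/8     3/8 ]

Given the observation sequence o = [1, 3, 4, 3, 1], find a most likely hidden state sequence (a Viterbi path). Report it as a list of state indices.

t=0: δ = [9.375e-02, 3.125e-02, 1.250e-01, 3.125e-02]  (obs o_0=1)
t=1: δ = [5.859e-03, 7.812e-03, 4.395e-03, 2.930e-03]  ψ = [2, 2, 0, 0]  (obs o_1=3)
t=2: δ = [3.662e-04, 2.747e-04, 2.747e-04, 1.099e-03]  ψ = [1, 2, 0, 1]  (obs o_2=4)
t=3: δ = [3.433e-05, 1.030e-04, 3.433e-05, 1.717e-05]  ψ = [3, 3, 3, 3]  (obs o_3=3)
t=4: δ = [1.448e-05, 1.609e-06, 6.437e-06, 4.828e-06]  ψ = [1, 1, 0, 1]  (obs o_4=1)
backtrack: best end state = 0; path = [2, 1, 3, 1, 0]

path = [2, 1, 3, 1, 0]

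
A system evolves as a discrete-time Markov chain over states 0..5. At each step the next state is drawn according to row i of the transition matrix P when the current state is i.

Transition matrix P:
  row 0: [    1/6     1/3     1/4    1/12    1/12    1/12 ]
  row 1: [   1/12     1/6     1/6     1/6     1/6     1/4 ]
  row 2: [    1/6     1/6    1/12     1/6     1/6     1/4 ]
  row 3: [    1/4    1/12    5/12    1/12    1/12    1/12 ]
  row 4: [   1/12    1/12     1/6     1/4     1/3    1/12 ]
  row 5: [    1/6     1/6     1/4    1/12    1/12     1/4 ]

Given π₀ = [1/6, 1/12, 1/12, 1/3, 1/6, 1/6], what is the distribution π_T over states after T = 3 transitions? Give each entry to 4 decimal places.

t=0: π = [0.1667, 0.0833, 0.0833, 0.3333, 0.1667, 0.1667]
t=1: π = [0.1736, 0.1528, 0.2708, 0.1250, 0.1389, 0.1389]
t=2: π = [0.1528, 0.1736, 0.2014, 0.1418, 0.1534, 0.1771]
t=3: π = [0.1512, 0.1675, 0.2128, 0.1401, 0.1529, 0.1753]

π = [0.1512, 0.1675, 0.2128, 0.1401, 0.1529, 0.1753]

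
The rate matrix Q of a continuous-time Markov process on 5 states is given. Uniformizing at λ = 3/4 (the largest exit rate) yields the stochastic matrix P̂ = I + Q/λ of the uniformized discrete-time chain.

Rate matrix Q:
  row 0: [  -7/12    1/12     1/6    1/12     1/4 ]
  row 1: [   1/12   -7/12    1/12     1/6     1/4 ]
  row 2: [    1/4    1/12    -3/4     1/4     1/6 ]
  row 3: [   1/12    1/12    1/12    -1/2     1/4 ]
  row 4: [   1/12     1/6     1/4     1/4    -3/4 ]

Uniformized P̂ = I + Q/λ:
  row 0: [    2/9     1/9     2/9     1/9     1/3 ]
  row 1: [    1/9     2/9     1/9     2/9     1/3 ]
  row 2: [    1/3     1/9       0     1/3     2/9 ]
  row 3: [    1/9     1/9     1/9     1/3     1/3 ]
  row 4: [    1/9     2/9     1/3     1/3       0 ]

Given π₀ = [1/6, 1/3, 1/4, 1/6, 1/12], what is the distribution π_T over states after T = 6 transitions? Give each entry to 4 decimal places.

t=0: π = [0.1667, 0.3333, 0.2500, 0.1667, 0.0833]
t=1: π = [0.1852, 0.1574, 0.1204, 0.2593, 0.2778]
t=2: π = [0.1584, 0.1595, 0.1800, 0.2747, 0.2274]
t=3: π = [0.1687, 0.1541, 0.1592, 0.2804, 0.2375]
t=4: π = [0.1652, 0.1546, 0.1650, 0.2787, 0.2365]
t=5: π = [0.1661, 0.1546, 0.1637, 0.2794, 0.2362]
t=6: π = [0.1659, 0.1545, 0.1639, 0.2792, 0.2364]

π = [0.1659, 0.1545, 0.1639, 0.2792, 0.2364]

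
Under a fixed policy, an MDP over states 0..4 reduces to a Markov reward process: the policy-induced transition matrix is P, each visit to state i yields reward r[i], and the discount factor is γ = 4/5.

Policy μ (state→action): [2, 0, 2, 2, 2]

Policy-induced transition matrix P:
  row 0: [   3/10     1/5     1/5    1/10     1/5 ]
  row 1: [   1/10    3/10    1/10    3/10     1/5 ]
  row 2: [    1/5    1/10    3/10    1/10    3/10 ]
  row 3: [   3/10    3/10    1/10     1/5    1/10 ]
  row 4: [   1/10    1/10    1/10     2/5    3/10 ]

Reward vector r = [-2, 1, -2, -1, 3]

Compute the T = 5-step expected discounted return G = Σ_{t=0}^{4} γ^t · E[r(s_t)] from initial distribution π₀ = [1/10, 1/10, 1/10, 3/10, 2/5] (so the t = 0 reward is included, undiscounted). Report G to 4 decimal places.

t=0: π = [0.1000, 0.1000, 0.1000, 0.3000, 0.4000], E[r] = 0.6000, γ^t·E[r] = 0.600000, running G = 0.600000
t=1: π = [0.1900, 0.1900, 0.1300, 0.2700, 0.2200], E[r] = -0.0600, γ^t·E[r] = -0.048000, running G = 0.552000
t=2: π = [0.2050, 0.2110, 0.1450, 0.2310, 0.2080], E[r] = -0.0960, γ^t·E[r] = -0.061440, running G = 0.490560
t=3: π = [0.2017, 0.2089, 0.1495, 0.2277, 0.2122], E[r] = -0.0846, γ^t·E[r] = -0.043315, running G = 0.447245
t=4: π = [0.2008, 0.2075, 0.1501, 0.2282, 0.2134], E[r] = -0.0823, γ^t·E[r] = -0.033718, running G = 0.413527

G = 0.4135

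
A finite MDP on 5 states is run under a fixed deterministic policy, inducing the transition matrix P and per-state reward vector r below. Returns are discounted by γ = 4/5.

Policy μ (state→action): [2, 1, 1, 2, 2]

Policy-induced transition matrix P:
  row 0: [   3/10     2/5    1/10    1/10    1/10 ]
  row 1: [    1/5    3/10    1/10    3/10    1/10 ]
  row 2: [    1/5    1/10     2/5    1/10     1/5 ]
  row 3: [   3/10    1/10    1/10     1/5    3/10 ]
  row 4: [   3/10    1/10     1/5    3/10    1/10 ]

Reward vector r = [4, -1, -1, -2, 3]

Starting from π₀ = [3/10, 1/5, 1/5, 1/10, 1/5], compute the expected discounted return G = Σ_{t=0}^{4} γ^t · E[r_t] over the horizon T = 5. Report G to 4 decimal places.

t=0: π = [0.3000, 0.2000, 0.2000, 0.1000, 0.2000], E[r] = 1.2000, γ^t·E[r] = 1.200000, running G = 1.200000
t=1: π = [0.2600, 0.2300, 0.1800, 0.1900, 0.1400], E[r] = 0.6700, γ^t·E[r] = 0.536000, running G = 1.736000
t=2: π = [0.2590, 0.2240, 0.1680, 0.1930, 0.1560], E[r] = 0.7260, γ^t·E[r] = 0.464640, running G = 2.200640
t=3: π = [0.2608, 0.2225, 0.1660, 0.1953, 0.1554], E[r] = 0.7303, γ^t·E[r] = 0.373914, running G = 2.574554
t=4: π = [0.2612, 0.2227, 0.1653, 0.1951, 0.1557], E[r] = 0.7333, γ^t·E[r] = 0.300351, running G = 2.874905

G = 2.8749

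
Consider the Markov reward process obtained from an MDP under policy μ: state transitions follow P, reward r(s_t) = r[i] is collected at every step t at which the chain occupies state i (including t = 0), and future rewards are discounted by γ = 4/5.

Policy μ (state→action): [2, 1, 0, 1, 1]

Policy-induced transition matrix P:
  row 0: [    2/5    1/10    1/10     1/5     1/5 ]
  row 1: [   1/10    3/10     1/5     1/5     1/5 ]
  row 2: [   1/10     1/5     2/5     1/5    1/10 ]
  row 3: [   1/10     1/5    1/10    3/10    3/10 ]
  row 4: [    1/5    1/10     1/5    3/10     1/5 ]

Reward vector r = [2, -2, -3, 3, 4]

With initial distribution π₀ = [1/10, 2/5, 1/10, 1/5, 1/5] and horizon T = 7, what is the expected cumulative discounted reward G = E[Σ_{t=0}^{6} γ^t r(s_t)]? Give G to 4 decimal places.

G = 3.2050

t=0: π = [0.1000, 0.4000, 0.1000, 0.2000, 0.2000], E[r] = 0.5000, γ^t·E[r] = 0.500000, running G = 0.500000
t=1: π = [0.1500, 0.2100, 0.1900, 0.2400, 0.2100], E[r] = 0.8700, γ^t·E[r] = 0.696000, running G = 1.196000
t=2: π = [0.1660, 0.1850, 0.1990, 0.2450, 0.2050], E[r] = 0.9200, γ^t·E[r] = 0.588800, running G = 1.784800
t=3: π = [0.1703, 0.1814, 0.1987, 0.2450, 0.2046], E[r] = 0.9351, γ^t·E[r] = 0.478771, running G = 2.263571
t=4: π = [0.1716, 0.1807, 0.1982, 0.2450, 0.2046], E[r] = 0.9406, γ^t·E[r] = 0.385257, running G = 2.648829
t=5: π = [0.1719, 0.1804, 0.1980, 0.2450, 0.2047], E[r] = 0.9426, γ^t·E[r] = 0.308860, running G = 2.957689
t=6: π = [0.1720, 0.1804, 0.1979, 0.2450, 0.2047], E[r] = 0.9433, γ^t·E[r] = 0.247273, running G = 3.204962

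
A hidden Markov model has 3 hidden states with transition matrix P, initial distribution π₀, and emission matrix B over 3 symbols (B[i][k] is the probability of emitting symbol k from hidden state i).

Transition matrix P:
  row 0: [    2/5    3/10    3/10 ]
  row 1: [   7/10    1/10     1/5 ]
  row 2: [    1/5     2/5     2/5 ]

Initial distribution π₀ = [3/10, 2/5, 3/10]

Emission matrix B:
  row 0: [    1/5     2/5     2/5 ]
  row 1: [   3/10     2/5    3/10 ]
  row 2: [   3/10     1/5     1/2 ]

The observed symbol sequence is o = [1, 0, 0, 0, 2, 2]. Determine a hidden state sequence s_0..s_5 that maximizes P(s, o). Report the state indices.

path = [1, 0, 2, 1, 0, 0]

t=0: δ = [1.200e-01, 1.600e-01, 6.000e-02]  (obs o_0=1)
t=1: δ = [2.240e-02, 1.080e-02, 1.080e-02]  ψ = [1, 0, 0]  (obs o_1=0)
t=2: δ = [1.792e-03, 2.016e-03, 2.016e-03]  ψ = [0, 0, 0]  (obs o_2=0)
t=3: δ = [2.822e-04, 2.419e-04, 2.419e-04]  ψ = [1, 2, 2]  (obs o_3=0)
t=4: δ = [6.774e-05, 2.903e-05, 4.838e-05]  ψ = [1, 2, 2]  (obs o_4=2)
t=5: δ = [1.084e-05, 6.096e-06, 1.016e-05]  ψ = [0, 0, 0]  (obs o_5=2)
backtrack: best end state = 0; path = [1, 0, 2, 1, 0, 0]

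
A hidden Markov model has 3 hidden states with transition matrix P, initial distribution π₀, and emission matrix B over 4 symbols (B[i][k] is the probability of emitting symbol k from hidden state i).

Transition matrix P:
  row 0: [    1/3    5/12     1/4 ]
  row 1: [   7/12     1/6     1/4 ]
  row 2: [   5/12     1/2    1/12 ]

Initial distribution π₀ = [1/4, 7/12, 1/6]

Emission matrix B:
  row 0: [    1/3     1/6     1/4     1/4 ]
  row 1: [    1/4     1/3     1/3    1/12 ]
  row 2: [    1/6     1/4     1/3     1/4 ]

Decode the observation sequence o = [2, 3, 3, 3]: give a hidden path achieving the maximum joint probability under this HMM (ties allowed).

t=0: δ = [6.250e-02, 1.944e-01, 5.556e-02]  (obs o_0=2)
t=1: δ = [2.836e-02, 2.701e-03, 1.215e-02]  ψ = [1, 1, 1]  (obs o_1=3)
t=2: δ = [2.363e-03, 9.846e-04, 1.772e-03]  ψ = [0, 0, 0]  (obs o_2=3)
t=3: δ = [1.969e-04, 8.205e-05, 1.477e-04]  ψ = [0, 0, 0]  (obs o_3=3)
backtrack: best end state = 0; path = [1, 0, 0, 0]

path = [1, 0, 0, 0]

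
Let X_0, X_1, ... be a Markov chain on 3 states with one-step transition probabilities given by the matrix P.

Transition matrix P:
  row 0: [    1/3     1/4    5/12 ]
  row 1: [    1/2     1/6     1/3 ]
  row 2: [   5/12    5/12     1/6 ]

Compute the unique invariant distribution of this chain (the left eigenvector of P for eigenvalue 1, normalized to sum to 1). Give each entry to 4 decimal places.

π = [0.4061, 0.2792, 0.3147]

Balance equations π_j = Σ_i π_i·P[i][j]:
  π_0 = 1/3·π_0 + 1/2·π_1 + 5/12·π_2
  π_1 = 1/4·π_0 + 1/6·π_1 + 5/12·π_2
  normalize: π_0 + π_1 + π_2 = 1
Solving the linear system gives exactly π = [80/197, 55/197, 62/197].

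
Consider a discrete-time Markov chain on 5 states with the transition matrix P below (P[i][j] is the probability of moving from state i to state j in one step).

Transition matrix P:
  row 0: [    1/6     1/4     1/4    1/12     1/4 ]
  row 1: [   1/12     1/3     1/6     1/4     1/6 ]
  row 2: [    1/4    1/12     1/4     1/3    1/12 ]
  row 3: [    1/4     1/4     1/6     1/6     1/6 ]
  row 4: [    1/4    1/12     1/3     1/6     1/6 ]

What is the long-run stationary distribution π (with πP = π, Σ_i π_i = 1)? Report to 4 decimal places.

π = [0.1998, 0.2011, 0.2298, 0.2051, 0.1642]

Balance equations π_j = Σ_i π_i·P[i][j]:
  π_0 = 1/6·π_0 + 1/12·π_1 + 1/4·π_2 + 1/4·π_3 + 1/4·π_4
  π_1 = 1/4·π_0 + 1/3·π_1 + 1/12·π_2 + 1/4·π_3 + 1/12·π_4
  π_2 = 1/4·π_0 + 1/6·π_1 + 1/4·π_2 + 1/6·π_3 + 1/3·π_4
  π_3 = 1/12·π_0 + 1/4·π_1 + 1/3·π_2 + 1/6·π_3 + 1/6·π_4
  normalize: π_0 + π_1 + π_2 + π_3 + π_4 = 1
Solving the linear system gives exactly π = [1905/9533, 1917/9533, 2191/9533, 1955/9533, 1565/9533].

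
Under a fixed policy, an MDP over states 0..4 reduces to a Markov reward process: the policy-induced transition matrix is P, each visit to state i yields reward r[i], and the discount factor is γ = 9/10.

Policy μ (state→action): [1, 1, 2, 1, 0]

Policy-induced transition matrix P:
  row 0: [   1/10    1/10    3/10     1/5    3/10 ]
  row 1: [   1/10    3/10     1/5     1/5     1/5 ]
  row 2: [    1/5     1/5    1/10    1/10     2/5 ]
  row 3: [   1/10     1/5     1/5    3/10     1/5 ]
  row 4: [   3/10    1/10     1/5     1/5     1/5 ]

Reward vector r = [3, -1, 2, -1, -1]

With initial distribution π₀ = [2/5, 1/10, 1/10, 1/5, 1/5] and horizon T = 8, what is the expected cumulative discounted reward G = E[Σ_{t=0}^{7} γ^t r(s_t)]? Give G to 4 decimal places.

t=0: π = [0.4000, 0.1000, 0.1000, 0.2000, 0.2000], E[r] = 0.9000, γ^t·E[r] = 0.900000, running G = 0.900000
t=1: π = [0.1500, 0.1500, 0.2300, 0.2100, 0.2600], E[r] = 0.2900, γ^t·E[r] = 0.261000, running G = 1.161000
t=2: π = [0.1750, 0.1740, 0.1920, 0.1980, 0.2610], E[r] = 0.2760, γ^t·E[r] = 0.223560, running G = 1.384560
t=3: π = [0.1714, 0.1738, 0.1983, 0.2006, 0.2559], E[r] = 0.2805, γ^t·E[r] = 0.204485, running G = 1.589045
t=4: π = [0.1710, 0.1747, 0.1973, 0.2002, 0.2568], E[r] = 0.2760, γ^t·E[r] = 0.181064, running G = 1.770108
t=5: π = [0.1711, 0.1747, 0.1974, 0.2003, 0.2566], E[r] = 0.2765, γ^t·E[r] = 0.163255, running G = 1.933364
t=6: π = [0.1710, 0.1747, 0.1974, 0.2003, 0.2566], E[r] = 0.2763, γ^t·E[r] = 0.146845, running G = 2.080209
t=7: π = [0.1711, 0.1747, 0.1974, 0.2003, 0.2566], E[r] = 0.2763, γ^t·E[r] = 0.132162, running G = 2.212371

G = 2.2124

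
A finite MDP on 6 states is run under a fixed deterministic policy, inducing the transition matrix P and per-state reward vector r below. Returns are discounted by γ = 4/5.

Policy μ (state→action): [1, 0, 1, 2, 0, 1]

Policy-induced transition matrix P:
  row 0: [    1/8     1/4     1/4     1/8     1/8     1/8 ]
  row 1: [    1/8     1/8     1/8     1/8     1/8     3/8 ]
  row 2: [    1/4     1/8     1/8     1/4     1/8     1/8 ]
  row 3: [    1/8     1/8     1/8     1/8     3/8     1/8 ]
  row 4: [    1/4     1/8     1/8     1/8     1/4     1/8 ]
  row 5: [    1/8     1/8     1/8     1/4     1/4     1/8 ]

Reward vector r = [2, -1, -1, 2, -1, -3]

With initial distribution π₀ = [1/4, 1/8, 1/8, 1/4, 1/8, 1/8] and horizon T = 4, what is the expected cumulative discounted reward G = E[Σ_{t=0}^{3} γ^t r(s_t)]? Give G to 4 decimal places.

t=0: π = [0.2500, 0.1250, 0.1250, 0.2500, 0.1250, 0.1250], E[r] = 0.2500, γ^t·E[r] = 0.250000, running G = 0.250000
t=1: π = [0.1563, 0.1563, 0.1563, 0.1563, 0.2188, 0.1563], E[r] = -0.3750, γ^t·E[r] = -0.300000, running G = -0.050000
t=2: π = [0.1719, 0.1445, 0.1445, 0.1641, 0.2109, 0.1641], E[r] = -0.3203, γ^t·E[r] = -0.205000, running G = -0.255000
t=3: π = [0.1694, 0.1465, 0.1465, 0.1636, 0.2129, 0.1611], E[r] = -0.3232, γ^t·E[r] = -0.165500, running G = -0.420500

G = -0.4205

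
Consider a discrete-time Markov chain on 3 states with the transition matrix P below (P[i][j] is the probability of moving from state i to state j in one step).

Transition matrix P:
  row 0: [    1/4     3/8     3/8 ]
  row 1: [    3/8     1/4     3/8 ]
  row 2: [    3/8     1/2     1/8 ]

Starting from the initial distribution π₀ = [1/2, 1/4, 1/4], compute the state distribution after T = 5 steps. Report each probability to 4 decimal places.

t=0: π = [0.5000, 0.2500, 0.2500]
t=1: π = [0.3125, 0.3750, 0.3125]
t=2: π = [0.3359, 0.3672, 0.2969]
t=3: π = [0.3330, 0.3662, 0.3008]
t=4: π = [0.3334, 0.3668, 0.2998]
t=5: π = [0.3333, 0.3666, 0.3000]

π = [0.3333, 0.3666, 0.3000]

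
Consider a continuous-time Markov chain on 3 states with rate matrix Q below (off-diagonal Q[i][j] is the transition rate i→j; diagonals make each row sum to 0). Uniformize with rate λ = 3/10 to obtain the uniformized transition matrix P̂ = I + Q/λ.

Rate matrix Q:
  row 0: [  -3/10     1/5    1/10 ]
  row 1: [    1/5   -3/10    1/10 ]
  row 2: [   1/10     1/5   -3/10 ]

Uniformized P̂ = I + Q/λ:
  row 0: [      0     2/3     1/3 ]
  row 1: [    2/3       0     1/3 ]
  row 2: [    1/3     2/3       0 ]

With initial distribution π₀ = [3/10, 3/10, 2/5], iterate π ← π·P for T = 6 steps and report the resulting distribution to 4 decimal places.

π = [0.3586, 0.3912, 0.2502]

t=0: π = [0.3000, 0.3000, 0.4000]
t=1: π = [0.3333, 0.4667, 0.2000]
t=2: π = [0.3778, 0.3556, 0.2667]
t=3: π = [0.3259, 0.4296, 0.2444]
t=4: π = [0.3679, 0.3802, 0.2519]
t=5: π = [0.3374, 0.4132, 0.2494]
t=6: π = [0.3586, 0.3912, 0.2502]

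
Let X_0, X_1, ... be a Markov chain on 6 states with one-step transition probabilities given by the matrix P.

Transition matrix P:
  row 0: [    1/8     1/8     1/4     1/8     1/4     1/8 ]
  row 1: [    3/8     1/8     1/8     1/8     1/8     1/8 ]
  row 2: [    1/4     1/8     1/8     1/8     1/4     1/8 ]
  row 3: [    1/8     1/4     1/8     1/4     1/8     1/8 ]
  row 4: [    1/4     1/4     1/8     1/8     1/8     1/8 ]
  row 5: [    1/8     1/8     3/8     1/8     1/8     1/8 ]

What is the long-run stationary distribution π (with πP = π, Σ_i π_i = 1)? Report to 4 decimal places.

π = [0.2108, 0.1646, 0.1826, 0.1429, 0.1742, 0.1250]

Balance equations π_j = Σ_i π_i·P[i][j]:
  π_0 = 1/8·π_0 + 3/8·π_1 + 1/4·π_2 + 1/8·π_3 + 1/4·π_4 + 1/8·π_5
  π_1 = 1/8·π_0 + 1/8·π_1 + 1/8·π_2 + 1/4·π_3 + 1/4·π_4 + 1/8·π_5
  π_2 = 1/4·π_0 + 1/8·π_1 + 1/8·π_2 + 1/8·π_3 + 1/8·π_4 + 3/8·π_5
  π_3 = 1/8·π_0 + 1/8·π_1 + 1/8·π_2 + 1/4·π_3 + 1/8·π_4 + 1/8·π_5
  π_4 = 1/4·π_0 + 1/8·π_1 + 1/4·π_2 + 1/8·π_3 + 1/8·π_4 + 1/8·π_5
  normalize: π_0 + π_1 + π_2 + π_3 + π_4 + π_5 = 1
Solving the linear system gives exactly π = [3877/18396, 673/4088, 3359/18396, 1/7, 89/511, 1/8].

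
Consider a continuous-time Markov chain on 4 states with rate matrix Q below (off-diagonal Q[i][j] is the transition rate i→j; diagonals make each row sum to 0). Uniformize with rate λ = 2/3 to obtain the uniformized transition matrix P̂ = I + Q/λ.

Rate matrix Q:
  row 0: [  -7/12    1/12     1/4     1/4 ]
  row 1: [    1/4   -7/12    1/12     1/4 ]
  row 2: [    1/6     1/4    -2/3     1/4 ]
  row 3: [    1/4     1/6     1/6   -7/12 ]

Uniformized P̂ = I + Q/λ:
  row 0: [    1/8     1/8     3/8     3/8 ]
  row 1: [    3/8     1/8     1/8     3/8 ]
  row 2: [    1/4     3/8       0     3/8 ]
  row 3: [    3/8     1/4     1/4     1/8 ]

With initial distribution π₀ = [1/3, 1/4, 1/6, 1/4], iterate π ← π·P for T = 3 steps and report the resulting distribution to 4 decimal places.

t=0: π = [0.3333, 0.2500, 0.1667, 0.2500]
t=1: π = [0.2708, 0.1979, 0.2188, 0.3125]
t=2: π = [0.2799, 0.2188, 0.2044, 0.2969]
t=3: π = [0.2795, 0.2132, 0.2065, 0.3008]

π = [0.2795, 0.2132, 0.2065, 0.3008]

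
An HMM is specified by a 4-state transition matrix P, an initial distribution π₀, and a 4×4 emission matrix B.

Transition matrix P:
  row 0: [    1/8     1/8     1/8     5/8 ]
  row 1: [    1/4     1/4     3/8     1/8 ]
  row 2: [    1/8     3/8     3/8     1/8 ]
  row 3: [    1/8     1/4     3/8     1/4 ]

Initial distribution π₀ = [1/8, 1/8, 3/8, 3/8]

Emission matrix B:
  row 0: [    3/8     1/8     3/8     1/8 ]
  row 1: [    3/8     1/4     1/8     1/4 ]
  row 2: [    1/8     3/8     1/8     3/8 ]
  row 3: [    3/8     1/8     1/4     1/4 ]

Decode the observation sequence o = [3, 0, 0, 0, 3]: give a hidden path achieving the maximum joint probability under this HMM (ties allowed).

path = [2, 1, 0, 3, 2]

t=0: δ = [1.562e-02, 3.125e-02, 1.406e-01, 9.375e-02]  (obs o_0=3)
t=1: δ = [6.592e-03, 1.978e-02, 6.592e-03, 8.789e-03]  ψ = [2, 2, 2, 3]  (obs o_1=0)
t=2: δ = [1.854e-03, 1.854e-03, 9.270e-04, 1.545e-03]  ψ = [1, 1, 1, 0]  (obs o_2=0)
t=3: δ = [1.738e-04, 1.738e-04, 8.690e-05, 4.345e-04]  ψ = [1, 1, 1, 0]  (obs o_3=0)
t=4: δ = [6.789e-06, 2.716e-05, 6.110e-05, 2.716e-05]  ψ = [3, 3, 3, 0]  (obs o_4=3)
backtrack: best end state = 2; path = [2, 1, 0, 3, 2]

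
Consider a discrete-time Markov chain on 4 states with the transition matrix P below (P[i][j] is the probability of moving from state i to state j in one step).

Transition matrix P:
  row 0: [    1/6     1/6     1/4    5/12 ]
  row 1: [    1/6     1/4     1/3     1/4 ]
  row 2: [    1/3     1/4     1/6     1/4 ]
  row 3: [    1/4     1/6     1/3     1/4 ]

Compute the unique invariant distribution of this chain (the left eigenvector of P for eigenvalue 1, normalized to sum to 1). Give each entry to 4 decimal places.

π = [0.2356, 0.2063, 0.2689, 0.2893]

Balance equations π_j = Σ_i π_i·P[i][j]:
  π_0 = 1/6·π_0 + 1/6·π_1 + 1/3·π_2 + 1/4·π_3
  π_1 = 1/6·π_0 + 1/4·π_1 + 1/4·π_2 + 1/6·π_3
  π_2 = 1/4·π_0 + 1/3·π_1 + 1/6·π_2 + 1/3·π_3
  normalize: π_0 + π_1 + π_2 + π_3 = 1
Solving the linear system gives exactly π = [237/1006, 415/2012, 541/2012, 291/1006].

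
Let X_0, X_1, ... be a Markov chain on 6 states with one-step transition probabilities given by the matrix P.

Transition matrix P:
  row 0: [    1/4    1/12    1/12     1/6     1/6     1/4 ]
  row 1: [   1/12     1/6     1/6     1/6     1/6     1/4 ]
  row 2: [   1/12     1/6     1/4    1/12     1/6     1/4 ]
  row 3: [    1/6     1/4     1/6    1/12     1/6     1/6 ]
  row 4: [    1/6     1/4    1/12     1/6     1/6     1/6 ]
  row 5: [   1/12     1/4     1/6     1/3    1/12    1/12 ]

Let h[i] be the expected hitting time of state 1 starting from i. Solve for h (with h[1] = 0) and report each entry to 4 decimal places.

h = [5.5408, 0.0000, 5.0688, 4.7199, 4.6908, 4.6590]

First-step conditioning: h[1] = 0; for i ≠ 1, h[i] = 1 + Σ_k P[i][k]·h[k].
  h[0] = 1 + 1/4·h[0] + 1/12·h[2] + 1/6·h[3] + 1/6·h[4] + 1/4·h[5]
  h[2] = 1 + 1/12·h[0] + 1/4·h[2] + 1/12·h[3] + 1/6·h[4] + 1/4·h[5]
  h[3] = 1 + 1/6·h[0] + 1/6·h[2] + 1/12·h[3] + 1/6·h[4] + 1/6·h[5]
  h[4] = 1 + 1/6·h[0] + 1/12·h[2] + 1/6·h[3] + 1/6·h[4] + 1/6·h[5]
  h[5] = 1 + 1/12·h[0] + 1/6·h[2] + 1/3·h[3] + 1/12·h[4] + 1/12·h[5]
Solving the 5×5 linear system over states ≠ 1 gives exactly h = [44210/7979, 0, 40444/7979, 37660/7979, 37428/7979, 37174/7979] (h[1] = 0 is the target).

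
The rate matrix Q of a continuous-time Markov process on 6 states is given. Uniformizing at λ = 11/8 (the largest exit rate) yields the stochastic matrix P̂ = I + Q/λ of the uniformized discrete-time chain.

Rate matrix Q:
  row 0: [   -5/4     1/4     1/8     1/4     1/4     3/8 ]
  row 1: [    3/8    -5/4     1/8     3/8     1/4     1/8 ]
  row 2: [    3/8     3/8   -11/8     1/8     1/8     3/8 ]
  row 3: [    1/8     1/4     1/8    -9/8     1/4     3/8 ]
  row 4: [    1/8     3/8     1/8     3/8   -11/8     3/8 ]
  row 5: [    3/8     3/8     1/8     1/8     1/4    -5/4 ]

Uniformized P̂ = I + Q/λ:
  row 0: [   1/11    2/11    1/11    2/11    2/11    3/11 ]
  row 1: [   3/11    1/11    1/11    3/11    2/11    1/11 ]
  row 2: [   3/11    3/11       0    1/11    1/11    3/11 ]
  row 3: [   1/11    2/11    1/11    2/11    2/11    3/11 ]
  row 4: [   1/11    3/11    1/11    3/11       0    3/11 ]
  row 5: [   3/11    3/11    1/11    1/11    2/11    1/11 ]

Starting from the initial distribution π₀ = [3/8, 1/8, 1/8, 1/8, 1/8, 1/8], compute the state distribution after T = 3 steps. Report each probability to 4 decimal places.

t=0: π = [0.3750, 0.1250, 0.1250, 0.1250, 0.1250, 0.1250]
t=1: π = [0.1591, 0.2045, 0.0795, 0.1818, 0.1477, 0.2273]
t=2: π = [0.1839, 0.2045, 0.0837, 0.1860, 0.1477, 0.1942]
t=3: π = [0.1786, 0.2019, 0.0833, 0.1886, 0.1474, 0.2002]

π = [0.1786, 0.2019, 0.0833, 0.1886, 0.1474, 0.2002]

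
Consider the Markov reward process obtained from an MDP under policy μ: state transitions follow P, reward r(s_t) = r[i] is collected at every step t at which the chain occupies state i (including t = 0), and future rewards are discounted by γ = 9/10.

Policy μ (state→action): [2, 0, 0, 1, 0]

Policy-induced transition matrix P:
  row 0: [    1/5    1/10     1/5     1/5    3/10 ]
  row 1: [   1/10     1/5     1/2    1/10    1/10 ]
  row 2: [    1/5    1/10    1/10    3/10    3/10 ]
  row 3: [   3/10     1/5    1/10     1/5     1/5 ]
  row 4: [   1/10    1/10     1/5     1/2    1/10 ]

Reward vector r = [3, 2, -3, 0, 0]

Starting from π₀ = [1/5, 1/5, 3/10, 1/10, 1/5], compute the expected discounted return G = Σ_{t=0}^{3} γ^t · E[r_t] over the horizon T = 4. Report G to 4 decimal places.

t=0: π = [0.2000, 0.2000, 0.3000, 0.1000, 0.2000], E[r] = 0.1000, γ^t·E[r] = 0.100000, running G = 0.100000
t=1: π = [0.1700, 0.1300, 0.2200, 0.2700, 0.2100], E[r] = 0.1100, γ^t·E[r] = 0.099000, running G = 0.199000
t=2: π = [0.1930, 0.1400, 0.1900, 0.2720, 0.2050], E[r] = 0.2890, γ^t·E[r] = 0.234090, running G = 0.433090
t=3: π = [0.1927, 0.1412, 0.1958, 0.2665, 0.2038], E[r] = 0.2731, γ^t·E[r] = 0.199090, running G = 0.632180

G = 0.6322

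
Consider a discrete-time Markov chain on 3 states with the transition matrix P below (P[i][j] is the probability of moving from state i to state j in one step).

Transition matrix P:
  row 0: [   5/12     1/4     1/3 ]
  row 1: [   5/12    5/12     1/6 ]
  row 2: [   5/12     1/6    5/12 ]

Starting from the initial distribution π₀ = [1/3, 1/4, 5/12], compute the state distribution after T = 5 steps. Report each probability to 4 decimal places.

t=0: π = [0.3333, 0.2500, 0.4167]
t=1: π = [0.4167, 0.2569, 0.3264]
t=2: π = [0.4167, 0.2656, 0.3177]
t=3: π = [0.4167, 0.2678, 0.3155]
t=4: π = [0.4167, 0.2683, 0.3150]
t=5: π = [0.4167, 0.2685, 0.3149]

π = [0.4167, 0.2685, 0.3149]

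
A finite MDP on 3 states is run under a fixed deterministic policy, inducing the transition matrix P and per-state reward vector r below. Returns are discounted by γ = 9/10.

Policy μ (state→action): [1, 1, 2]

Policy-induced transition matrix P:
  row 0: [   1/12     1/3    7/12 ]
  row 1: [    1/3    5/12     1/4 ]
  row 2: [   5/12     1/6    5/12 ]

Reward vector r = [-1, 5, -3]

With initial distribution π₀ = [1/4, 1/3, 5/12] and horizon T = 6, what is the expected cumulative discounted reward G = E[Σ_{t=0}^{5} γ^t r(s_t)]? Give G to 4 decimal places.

G = -0.1743

t=0: π = [0.2500, 0.3333, 0.4167], E[r] = 0.1667, γ^t·E[r] = 0.166667, running G = 0.166667
t=1: π = [0.3056, 0.2917, 0.4028], E[r] = -0.0556, γ^t·E[r] = -0.050000, running G = 0.116667
t=2: π = [0.2905, 0.2905, 0.4190], E[r] = -0.0949, γ^t·E[r] = -0.076875, running G = 0.039792
t=3: π = [0.2956, 0.2877, 0.4167], E[r] = -0.1071, γ^t·E[r] = -0.078047, running G = -0.038255
t=4: π = [0.2942, 0.2879, 0.4180], E[r] = -0.1088, γ^t·E[r] = -0.071371, running G = -0.109626
t=5: π = [0.2946, 0.2877, 0.4177], E[r] = -0.1095, γ^t·E[r] = -0.064647, running G = -0.174273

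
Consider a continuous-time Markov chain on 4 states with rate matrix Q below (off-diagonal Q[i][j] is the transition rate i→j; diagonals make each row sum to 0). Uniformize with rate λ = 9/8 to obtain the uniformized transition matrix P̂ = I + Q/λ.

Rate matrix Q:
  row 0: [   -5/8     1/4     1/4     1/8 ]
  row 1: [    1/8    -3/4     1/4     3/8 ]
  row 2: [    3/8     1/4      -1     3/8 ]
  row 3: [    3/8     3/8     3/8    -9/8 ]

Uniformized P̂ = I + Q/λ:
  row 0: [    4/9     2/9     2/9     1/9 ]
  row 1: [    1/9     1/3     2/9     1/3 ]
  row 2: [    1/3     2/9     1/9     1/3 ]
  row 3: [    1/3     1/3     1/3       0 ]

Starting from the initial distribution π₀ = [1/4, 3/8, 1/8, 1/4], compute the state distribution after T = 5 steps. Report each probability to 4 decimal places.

t=0: π = [0.2500, 0.3750, 0.1250, 0.2500]
t=1: π = [0.2778, 0.2917, 0.2361, 0.1944]
t=2: π = [0.2994, 0.2762, 0.2176, 0.2068]
t=3: π = [0.3052, 0.2759, 0.2210, 0.1979]
t=4: π = [0.3059, 0.2749, 0.2197, 0.1996]
t=5: π = [0.3062, 0.2749, 0.2200, 0.1988]

π = [0.3062, 0.2749, 0.2200, 0.1988]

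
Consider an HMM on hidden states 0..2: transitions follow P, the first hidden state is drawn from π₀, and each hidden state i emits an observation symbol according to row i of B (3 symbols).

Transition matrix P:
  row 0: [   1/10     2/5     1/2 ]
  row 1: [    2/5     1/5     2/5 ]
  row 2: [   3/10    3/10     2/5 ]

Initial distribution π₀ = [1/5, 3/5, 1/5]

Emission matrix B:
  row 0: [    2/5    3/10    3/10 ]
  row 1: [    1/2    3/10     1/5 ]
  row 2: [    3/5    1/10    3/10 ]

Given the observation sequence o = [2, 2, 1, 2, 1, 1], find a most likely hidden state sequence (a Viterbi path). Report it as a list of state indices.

t=0: δ = [6.000e-02, 1.200e-01, 6.000e-02]  (obs o_0=2)
t=1: δ = [1.440e-02, 4.800e-03, 1.440e-02]  ψ = [1, 0, 1]  (obs o_1=2)
t=2: δ = [1.296e-03, 1.728e-03, 7.200e-04]  ψ = [2, 0, 0]  (obs o_2=1)
t=3: δ = [2.074e-04, 1.037e-04, 2.074e-04]  ψ = [1, 0, 1]  (obs o_3=2)
t=4: δ = [1.866e-05, 2.488e-05, 1.037e-05]  ψ = [2, 0, 0]  (obs o_4=1)
t=5: δ = [2.986e-06, 2.239e-06, 9.953e-07]  ψ = [1, 0, 1]  (obs o_5=1)
backtrack: best end state = 0; path = [1, 0, 1, 0, 1, 0]

path = [1, 0, 1, 0, 1, 0]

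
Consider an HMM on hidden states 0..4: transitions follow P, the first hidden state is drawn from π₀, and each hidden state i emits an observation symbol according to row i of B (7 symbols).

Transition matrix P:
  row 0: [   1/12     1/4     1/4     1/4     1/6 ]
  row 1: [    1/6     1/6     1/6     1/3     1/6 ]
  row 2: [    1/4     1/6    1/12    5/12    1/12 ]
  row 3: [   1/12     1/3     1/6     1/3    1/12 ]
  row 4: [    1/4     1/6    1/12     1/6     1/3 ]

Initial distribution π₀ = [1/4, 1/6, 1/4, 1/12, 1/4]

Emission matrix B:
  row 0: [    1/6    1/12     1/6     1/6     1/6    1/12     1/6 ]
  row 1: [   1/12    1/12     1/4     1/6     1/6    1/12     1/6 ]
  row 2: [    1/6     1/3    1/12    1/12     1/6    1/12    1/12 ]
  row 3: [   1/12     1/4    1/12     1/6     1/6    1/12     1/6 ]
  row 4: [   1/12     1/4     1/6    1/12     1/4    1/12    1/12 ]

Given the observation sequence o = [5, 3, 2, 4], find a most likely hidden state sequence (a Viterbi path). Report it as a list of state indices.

t=0: δ = [2.083e-02, 1.389e-02, 2.083e-02, 6.944e-03, 2.083e-02]  (obs o_0=5)
t=1: δ = [8.681e-04, 8.681e-04, 4.340e-04, 1.447e-03, 5.787e-04]  ψ = [2, 0, 0, 2, 4]  (obs o_1=3)
t=2: δ = [2.411e-05, 1.206e-04, 2.009e-05, 4.019e-05, 3.215e-05]  ψ = [1, 3, 3, 3, 4]  (obs o_2=2)
t=3: δ = [3.349e-06, 3.349e-06, 3.349e-06, 6.698e-06, 5.023e-06]  ψ = [1, 1, 1, 1, 1]  (obs o_3=4)
backtrack: best end state = 3; path = [2, 3, 1, 3]

path = [2, 3, 1, 3]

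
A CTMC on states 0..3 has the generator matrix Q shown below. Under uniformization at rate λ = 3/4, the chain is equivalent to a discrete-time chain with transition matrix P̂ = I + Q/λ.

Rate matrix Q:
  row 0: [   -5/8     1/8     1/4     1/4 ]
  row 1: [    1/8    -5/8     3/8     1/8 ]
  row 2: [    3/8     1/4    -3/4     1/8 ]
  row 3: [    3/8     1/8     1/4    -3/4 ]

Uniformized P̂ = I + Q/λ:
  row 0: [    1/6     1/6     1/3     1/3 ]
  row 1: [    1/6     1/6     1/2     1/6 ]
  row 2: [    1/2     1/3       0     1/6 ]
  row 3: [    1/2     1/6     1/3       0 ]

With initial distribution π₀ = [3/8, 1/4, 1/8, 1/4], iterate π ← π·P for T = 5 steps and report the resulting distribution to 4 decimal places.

π = [0.3198, 0.2121, 0.2781, 0.1899]

t=0: π = [0.3750, 0.2500, 0.1250, 0.2500]
t=1: π = [0.2917, 0.1875, 0.3333, 0.1875]
t=2: π = [0.3403, 0.2222, 0.2535, 0.1840]
t=3: π = [0.3125, 0.2089, 0.2859, 0.1927]
t=4: π = [0.3262, 0.2143, 0.2729, 0.1866]
t=5: π = [0.3198, 0.2121, 0.2781, 0.1899]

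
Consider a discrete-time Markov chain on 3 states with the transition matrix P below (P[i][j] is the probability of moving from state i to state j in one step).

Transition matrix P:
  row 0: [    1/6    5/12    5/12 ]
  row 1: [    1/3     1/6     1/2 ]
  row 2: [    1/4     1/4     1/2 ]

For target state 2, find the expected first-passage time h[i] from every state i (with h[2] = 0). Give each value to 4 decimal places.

h = [2.2500, 2.1000, 0.0000]

First-step conditioning: h[2] = 0; for i ≠ 2, h[i] = 1 + Σ_k P[i][k]·h[k].
  h[0] = 1 + 1/6·h[0] + 5/12·h[1]
  h[1] = 1 + 1/3·h[0] + 1/6·h[1]
Solving the 2×2 linear system over states ≠ 2 gives exactly h = [9/4, 21/10, 0] (h[2] = 0 is the target).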